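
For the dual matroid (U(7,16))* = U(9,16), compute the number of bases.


The dual of U(r,n) is U(n-r, n) = U(9,16).
Bases of U(9,16) are all (9)-element subsets.
|B(M*)| = C(16,9) = 11440.

11440


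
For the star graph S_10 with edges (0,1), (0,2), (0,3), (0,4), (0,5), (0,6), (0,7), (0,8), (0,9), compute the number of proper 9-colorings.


P(tree, k) = k * (k-1)^(9) for any tree on 10 vertices.
P(9) = 9 * 8^9 = 9 * 134217728 = 1207959552.

1207959552


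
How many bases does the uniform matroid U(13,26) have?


Bases of U(13,26) are all 13-element subsets of the 26-element ground set.
Number of bases = C(26,13).
C(26,13) = 26! / (13! * 13!) = 10400600.

10400600


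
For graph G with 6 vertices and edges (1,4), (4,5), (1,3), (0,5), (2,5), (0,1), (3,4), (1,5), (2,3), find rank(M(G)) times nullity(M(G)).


r(M) = |V| - c = 6 - 1 = 5.
nullity = |E| - r(M) = 9 - 5 = 4.
Product = 5 * 4 = 20.

20


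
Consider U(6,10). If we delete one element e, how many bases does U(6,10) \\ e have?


Deleting e from U(6,10) gives U(6,9) since n > r.
Bases of U(6,9) = C(9,6) = 9! / (6! * 3!) = 84.

84


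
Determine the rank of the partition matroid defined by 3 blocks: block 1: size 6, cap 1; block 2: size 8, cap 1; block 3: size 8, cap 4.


Rank of a partition matroid = sum of min(|Si|, ci) for each block.
= min(6,1) + min(8,1) + min(8,4)
= 1 + 1 + 4
= 6.

6


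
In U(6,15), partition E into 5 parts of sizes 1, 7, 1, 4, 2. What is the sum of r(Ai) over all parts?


r(Ai) = min(|Ai|, 6) for each part.
Sum = min(1,6) + min(7,6) + min(1,6) + min(4,6) + min(2,6)
    = 1 + 6 + 1 + 4 + 2
    = 14.

14


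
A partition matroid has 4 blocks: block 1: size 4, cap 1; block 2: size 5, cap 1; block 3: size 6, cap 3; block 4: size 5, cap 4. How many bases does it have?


A basis picks exactly ci elements from block i.
Number of bases = product of C(|Si|, ci).
= C(4,1) * C(5,1) * C(6,3) * C(5,4)
= 4 * 5 * 20 * 5
= 2000.

2000


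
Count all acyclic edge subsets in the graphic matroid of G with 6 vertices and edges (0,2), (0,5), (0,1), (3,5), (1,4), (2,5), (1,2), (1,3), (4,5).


An independent set in a graphic matroid is an acyclic edge subset.
G has 6 vertices and 9 edges.
Enumerate all 2^9 = 512 subsets, checking for acyclicity.
Total independent sets = 300.

300


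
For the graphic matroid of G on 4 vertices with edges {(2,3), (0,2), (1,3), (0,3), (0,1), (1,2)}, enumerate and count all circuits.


A circuit in a graphic matroid = edge set of a simple cycle.
G has 4 vertices and 6 edges.
Enumerating all minimal edge subsets forming cycles...
Total circuits found: 7.

7


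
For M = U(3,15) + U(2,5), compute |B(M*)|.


(M1+M2)* = M1* + M2*.
M1* = U(12,15), bases: C(15,12) = 455.
M2* = U(3,5), bases: C(5,3) = 10.
|B(M*)| = 455 * 10 = 4550.

4550


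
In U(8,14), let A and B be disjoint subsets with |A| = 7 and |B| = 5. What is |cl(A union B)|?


|A union B| = 7 + 5 = 12 (disjoint).
In U(8,14), cl(S) = S if |S| < 8, else cl(S) = E.
Since 12 >= 8, cl(A union B) = E.
|cl(A union B)| = 14.

14


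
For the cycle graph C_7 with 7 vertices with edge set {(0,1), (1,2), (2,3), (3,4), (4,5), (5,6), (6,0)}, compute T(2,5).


T(C_7; x,y) = x + x^2 + ... + x^(6) + y.
T(2,5) = 2^1 + 2^2 + 2^3 + 2^4 + 2^5 + 2^6 + 5
= 2 + 4 + 8 + 16 + 32 + 64 + 5
= 131.

131


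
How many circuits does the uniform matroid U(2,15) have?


In U(2,15), circuits are the (3)-element subsets.
Any set of 3 elements is dependent, and removing any one element gives
an independent set of size 2, so it is a minimal dependent set.
Number of circuits = (15 choose 3) = 455.

455


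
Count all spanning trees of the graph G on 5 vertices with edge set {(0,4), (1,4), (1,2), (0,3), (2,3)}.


By Kirchhoff's matrix tree theorem, the number of spanning trees equals
the determinant of any cofactor of the Laplacian matrix L.
G has 5 vertices and 5 edges.
Computing the (4 x 4) cofactor determinant gives 5.

5


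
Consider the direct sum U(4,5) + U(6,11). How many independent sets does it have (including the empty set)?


For a direct sum, |I(M1+M2)| = |I(M1)| * |I(M2)|.
|I(U(4,5))| = sum C(5,k) for k=0..4 = 31.
|I(U(6,11))| = sum C(11,k) for k=0..6 = 1486.
Total = 31 * 1486 = 46066.

46066


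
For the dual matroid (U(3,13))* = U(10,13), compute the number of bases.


The dual of U(r,n) is U(n-r, n) = U(10,13).
Bases of U(10,13) are all (10)-element subsets.
|B(M*)| = C(13,10) = 286.

286


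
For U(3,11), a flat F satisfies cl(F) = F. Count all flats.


Flats of U(3,11): every subset of size < 3 is a flat, plus E itself.
Count = C(11,0) + C(11,1) + C(11,2) + 1
     = 1 + 11 + 55 + 1
     = 68.

68


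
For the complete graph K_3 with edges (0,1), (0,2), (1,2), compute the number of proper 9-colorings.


P(K_3, k) = k(k-1)(k-2)...(k-2).
P(9) = (9) * (8) * (7) = 504.

504


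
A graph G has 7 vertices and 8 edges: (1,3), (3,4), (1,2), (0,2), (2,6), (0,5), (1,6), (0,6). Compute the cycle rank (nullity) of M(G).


Cycle rank (nullity) = |E| - r(M) = |E| - (|V| - c).
|E| = 8, |V| = 7, c = 1.
Nullity = 8 - (7 - 1) = 8 - 6 = 2.

2


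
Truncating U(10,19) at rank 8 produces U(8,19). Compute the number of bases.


Truncating U(10,19) to rank 8 gives U(8,19).
Bases of U(8,19) are all 8-element subsets of 19 elements.
Number of bases = C(19,8) = 19! / (8! * 11!) = 75582.

75582


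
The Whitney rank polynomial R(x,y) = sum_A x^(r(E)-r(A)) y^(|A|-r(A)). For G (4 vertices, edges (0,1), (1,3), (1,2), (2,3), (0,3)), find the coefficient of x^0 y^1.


R(x,y) = sum over A in 2^E of x^(r(E)-r(A)) * y^(|A|-r(A)).
G has 4 vertices, 5 edges. r(E) = 3.
Enumerate all 2^5 = 32 subsets.
Count subsets with r(E)-r(A)=0 and |A|-r(A)=1: 5.

5


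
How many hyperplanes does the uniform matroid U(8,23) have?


Hyperplanes of U(8,23) are flats of rank 7.
In a uniform matroid, these are exactly the (7)-element subsets.
Count = C(23,7) = 245157.

245157


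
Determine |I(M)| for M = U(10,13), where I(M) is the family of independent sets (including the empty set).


Independent sets of U(10,13) are all subsets of size <= 10.
Count = C(13,0) + C(13,1) + C(13,2) + C(13,3) + C(13,4) + C(13,5) + C(13,6) + C(13,7) + C(13,8) + C(13,9) + C(13,10)
     = 1 + 13 + 78 + 286 + 715 + 1287 + 1716 + 1716 + 1287 + 715 + 286
     = 8100.

8100


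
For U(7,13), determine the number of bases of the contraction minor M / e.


Contracting e from U(7,13) gives U(6,12).
Bases of U(6,12) = C(12,6) = 924.

924


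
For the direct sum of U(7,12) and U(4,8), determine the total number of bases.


Bases of a direct sum M1 + M2: |B| = |B(M1)| * |B(M2)|.
|B(U(7,12))| = C(12,7) = 792.
|B(U(4,8))| = C(8,4) = 70.
Total bases = 792 * 70 = 55440.

55440


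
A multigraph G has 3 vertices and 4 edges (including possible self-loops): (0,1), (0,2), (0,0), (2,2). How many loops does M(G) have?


In a graphic matroid, a loop is a self-loop edge (u,u) with rank 0.
Examining all 4 edges for self-loops...
Self-loops found: (0,0), (2,2)
Number of loops = 2.

2


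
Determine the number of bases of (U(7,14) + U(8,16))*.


(M1+M2)* = M1* + M2*.
M1* = U(7,14), bases: C(14,7) = 3432.
M2* = U(8,16), bases: C(16,8) = 12870.
|B(M*)| = 3432 * 12870 = 44169840.

44169840


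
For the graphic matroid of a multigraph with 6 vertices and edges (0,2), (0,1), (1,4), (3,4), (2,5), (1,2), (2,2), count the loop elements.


In a graphic matroid, a loop is a self-loop edge (u,u) with rank 0.
Examining all 7 edges for self-loops...
Self-loops found: (2,2)
Number of loops = 1.

1


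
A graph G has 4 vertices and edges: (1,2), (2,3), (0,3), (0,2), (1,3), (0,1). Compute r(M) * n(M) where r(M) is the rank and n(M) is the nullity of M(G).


r(M) = |V| - c = 4 - 1 = 3.
nullity = |E| - r(M) = 6 - 3 = 3.
Product = 3 * 3 = 9.

9


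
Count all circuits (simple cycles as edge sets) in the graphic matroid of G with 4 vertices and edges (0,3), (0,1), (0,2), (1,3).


A circuit in a graphic matroid = edge set of a simple cycle.
G has 4 vertices and 4 edges.
Enumerating all minimal edge subsets forming cycles...
Total circuits found: 1.

1


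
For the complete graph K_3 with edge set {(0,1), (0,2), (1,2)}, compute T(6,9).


T(K_3; x,y) = x^2 + x + y.
T(6,9) = 36 + 6 + 9 = 51.

51


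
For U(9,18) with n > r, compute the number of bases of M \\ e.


Deleting e from U(9,18) gives U(9,17) since n > r.
Bases of U(9,17) = C(17,9) = 17! / (9! * 8!) = 24310.

24310


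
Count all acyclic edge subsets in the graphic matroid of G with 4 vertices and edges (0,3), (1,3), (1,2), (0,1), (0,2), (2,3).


An independent set in a graphic matroid is an acyclic edge subset.
G has 4 vertices and 6 edges.
Enumerate all 2^6 = 64 subsets, checking for acyclicity.
Total independent sets = 38.

38


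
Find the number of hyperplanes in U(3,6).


Hyperplanes of U(3,6) are flats of rank 2.
In a uniform matroid, these are exactly the (2)-element subsets.
Count = C(6,2) = 6! / (2! * 4!) = 15.

15


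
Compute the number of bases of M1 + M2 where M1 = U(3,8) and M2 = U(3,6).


Bases of a direct sum M1 + M2: |B| = |B(M1)| * |B(M2)|.
|B(U(3,8))| = C(8,3) = 56.
|B(U(3,6))| = C(6,3) = 20.
Total bases = 56 * 20 = 1120.

1120


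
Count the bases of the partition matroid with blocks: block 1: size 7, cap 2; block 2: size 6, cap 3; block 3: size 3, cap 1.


A basis picks exactly ci elements from block i.
Number of bases = product of C(|Si|, ci).
= C(7,2) * C(6,3) * C(3,1)
= 21 * 20 * 3
= 1260.

1260


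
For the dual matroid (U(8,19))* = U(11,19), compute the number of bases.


The dual of U(r,n) is U(n-r, n) = U(11,19).
Bases of U(11,19) are all (11)-element subsets.
|B(M*)| = (19 choose 11) = 75582.

75582


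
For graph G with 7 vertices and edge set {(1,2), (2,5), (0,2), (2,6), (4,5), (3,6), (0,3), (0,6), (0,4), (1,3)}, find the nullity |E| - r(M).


Cycle rank (nullity) = |E| - r(M) = |E| - (|V| - c).
|E| = 10, |V| = 7, c = 1.
Nullity = 10 - (7 - 1) = 10 - 6 = 4.

4


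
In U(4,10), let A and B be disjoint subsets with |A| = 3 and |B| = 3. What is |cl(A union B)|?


|A union B| = 3 + 3 = 6 (disjoint).
In U(4,10), cl(S) = S if |S| < 4, else cl(S) = E.
Since 6 >= 4, cl(A union B) = E.
|cl(A union B)| = 10.

10


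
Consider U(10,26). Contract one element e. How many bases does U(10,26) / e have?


Contracting e from U(10,26) gives U(9,25).
Bases of U(9,25) = C(25,9) = 25! / (9! * 16!) = 2042975.

2042975


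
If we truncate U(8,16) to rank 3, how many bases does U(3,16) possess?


Truncating U(8,16) to rank 3 gives U(3,16).
Bases of U(3,16) are all 3-element subsets of 16 elements.
Number of bases = (16 choose 3) = 560.

560


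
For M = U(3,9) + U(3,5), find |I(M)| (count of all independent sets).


For a direct sum, |I(M1+M2)| = |I(M1)| * |I(M2)|.
|I(U(3,9))| = sum C(9,k) for k=0..3 = 130.
|I(U(3,5))| = sum C(5,k) for k=0..3 = 26.
Total = 130 * 26 = 3380.

3380


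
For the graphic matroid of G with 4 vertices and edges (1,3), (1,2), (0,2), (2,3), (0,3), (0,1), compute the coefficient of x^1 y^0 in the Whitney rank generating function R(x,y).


R(x,y) = sum over A in 2^E of x^(r(E)-r(A)) * y^(|A|-r(A)).
G has 4 vertices, 6 edges. r(E) = 3.
Enumerate all 2^6 = 64 subsets.
Count subsets with r(E)-r(A)=1 and |A|-r(A)=0: 15.

15


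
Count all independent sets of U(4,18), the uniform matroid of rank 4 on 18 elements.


Independent sets of U(4,18) are all subsets of size <= 4.
Count = (18 choose 0) + (18 choose 1) + (18 choose 2) + (18 choose 3) + (18 choose 4)
     = 1 + 18 + 153 + 816 + 3060
     = 4048.

4048


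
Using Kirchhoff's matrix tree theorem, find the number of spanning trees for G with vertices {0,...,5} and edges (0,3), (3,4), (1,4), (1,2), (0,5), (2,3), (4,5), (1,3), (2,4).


By Kirchhoff's matrix tree theorem, the number of spanning trees equals
the determinant of any cofactor of the Laplacian matrix L.
G has 6 vertices and 9 edges.
Computing the (5 x 5) cofactor determinant gives 56.

56


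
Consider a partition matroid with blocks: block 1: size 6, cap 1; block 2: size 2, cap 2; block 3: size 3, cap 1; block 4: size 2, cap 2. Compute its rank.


Rank of a partition matroid = sum of min(|Si|, ci) for each block.
= min(6,1) + min(2,2) + min(3,1) + min(2,2)
= 1 + 2 + 1 + 2
= 6.

6


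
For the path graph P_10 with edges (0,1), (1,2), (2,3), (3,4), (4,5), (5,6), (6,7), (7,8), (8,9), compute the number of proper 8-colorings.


P(P_10, k) = k * (k-1)^(9).
P(8) = 8 * 7^9 = 8 * 40353607 = 322828856.

322828856


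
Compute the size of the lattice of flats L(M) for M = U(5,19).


Flats of U(5,19): every subset of size < 5 is a flat, plus E itself.
Count = C(19,0) + C(19,1) + C(19,2) + C(19,3) + C(19,4) + 1
     = 1 + 19 + 171 + 969 + 3876 + 1
     = 5037.

5037


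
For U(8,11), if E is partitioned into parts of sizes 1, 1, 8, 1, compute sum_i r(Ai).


r(Ai) = min(|Ai|, 8) for each part.
Sum = min(1,8) + min(1,8) + min(8,8) + min(1,8)
    = 1 + 1 + 8 + 1
    = 11.

11


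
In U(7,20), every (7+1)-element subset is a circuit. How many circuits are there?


In U(7,20), circuits are the (8)-element subsets.
Any set of 8 elements is dependent, and removing any one element gives
an independent set of size 7, so it is a minimal dependent set.
Number of circuits = C(20,8) = 20! / (8! * 12!) = 125970.

125970


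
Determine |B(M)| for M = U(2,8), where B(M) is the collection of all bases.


Bases of U(2,8) are all 2-element subsets of the 8-element ground set.
Number of bases = C(8,2).
C(8,2) = (8 * 7) / (1 * 2) = 28.

28


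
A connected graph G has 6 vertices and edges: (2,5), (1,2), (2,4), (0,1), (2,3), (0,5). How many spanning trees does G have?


By Kirchhoff's matrix tree theorem, the number of spanning trees equals
the determinant of any cofactor of the Laplacian matrix L.
G has 6 vertices and 6 edges.
Computing the (5 x 5) cofactor determinant gives 4.

4


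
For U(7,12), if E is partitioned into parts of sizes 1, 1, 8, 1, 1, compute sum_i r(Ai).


r(Ai) = min(|Ai|, 7) for each part.
Sum = min(1,7) + min(1,7) + min(8,7) + min(1,7) + min(1,7)
    = 1 + 1 + 7 + 1 + 1
    = 11.

11


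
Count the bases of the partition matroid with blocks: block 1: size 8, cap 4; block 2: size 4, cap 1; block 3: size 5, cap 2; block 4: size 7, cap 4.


A basis picks exactly ci elements from block i.
Number of bases = product of C(|Si|, ci).
= C(8,4) * C(4,1) * C(5,2) * C(7,4)
= 70 * 4 * 10 * 35
= 98000.

98000


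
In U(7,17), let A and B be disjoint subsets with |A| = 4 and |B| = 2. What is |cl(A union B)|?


|A union B| = 4 + 2 = 6 (disjoint).
In U(7,17), cl(S) = S if |S| < 7, else cl(S) = E.
Since 6 < 7, cl(A union B) = A union B.
|cl(A union B)| = 6.

6


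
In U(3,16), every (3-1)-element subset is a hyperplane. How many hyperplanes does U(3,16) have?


Hyperplanes of U(3,16) are flats of rank 2.
In a uniform matroid, these are exactly the (2)-element subsets.
Count = (16 choose 2) = 120.

120


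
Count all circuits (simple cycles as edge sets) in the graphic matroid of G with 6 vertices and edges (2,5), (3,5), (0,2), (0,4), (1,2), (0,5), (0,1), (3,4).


A circuit in a graphic matroid = edge set of a simple cycle.
G has 6 vertices and 8 edges.
Enumerating all minimal edge subsets forming cycles...
Total circuits found: 6.

6


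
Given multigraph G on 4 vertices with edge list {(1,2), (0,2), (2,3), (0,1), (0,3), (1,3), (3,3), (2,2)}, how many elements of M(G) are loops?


In a graphic matroid, a loop is a self-loop edge (u,u) with rank 0.
Examining all 8 edges for self-loops...
Self-loops found: (3,3), (2,2)
Number of loops = 2.

2


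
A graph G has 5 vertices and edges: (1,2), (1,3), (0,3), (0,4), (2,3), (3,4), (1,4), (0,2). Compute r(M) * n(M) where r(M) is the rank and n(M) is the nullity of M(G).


r(M) = |V| - c = 5 - 1 = 4.
nullity = |E| - r(M) = 8 - 4 = 4.
Product = 4 * 4 = 16.

16


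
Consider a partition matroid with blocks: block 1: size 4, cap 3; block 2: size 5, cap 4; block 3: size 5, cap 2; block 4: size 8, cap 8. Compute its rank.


Rank of a partition matroid = sum of min(|Si|, ci) for each block.
= min(4,3) + min(5,4) + min(5,2) + min(8,8)
= 3 + 4 + 2 + 8
= 17.

17


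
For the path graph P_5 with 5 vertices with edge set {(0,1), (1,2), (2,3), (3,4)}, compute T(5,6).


A path on 5 vertices is a tree with 4 edges.
T(x,y) = x^(4) for any tree.
T(5,6) = 5^4 = 625.

625


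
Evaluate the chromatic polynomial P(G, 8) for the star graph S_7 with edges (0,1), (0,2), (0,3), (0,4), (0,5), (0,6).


P(tree, k) = k * (k-1)^(6) for any tree on 7 vertices.
P(8) = 8 * 7^6 = 8 * 117649 = 941192.

941192


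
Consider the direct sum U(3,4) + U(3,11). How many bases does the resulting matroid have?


Bases of a direct sum M1 + M2: |B| = |B(M1)| * |B(M2)|.
|B(U(3,4))| = C(4,3) = 4.
|B(U(3,11))| = C(11,3) = 165.
Total bases = 4 * 165 = 660.

660


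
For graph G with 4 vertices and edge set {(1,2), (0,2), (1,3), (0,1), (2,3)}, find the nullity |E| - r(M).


Cycle rank (nullity) = |E| - r(M) = |E| - (|V| - c).
|E| = 5, |V| = 4, c = 1.
Nullity = 5 - (4 - 1) = 5 - 3 = 2.

2


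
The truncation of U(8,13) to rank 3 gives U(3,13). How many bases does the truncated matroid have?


Truncating U(8,13) to rank 3 gives U(3,13).
Bases of U(3,13) are all 3-element subsets of 13 elements.
Number of bases = C(13,3) = (13 * 12 * 11) / (1 * 2 * 3) = 286.

286


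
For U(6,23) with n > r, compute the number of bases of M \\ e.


Deleting e from U(6,23) gives U(6,22) since n > r.
Bases of U(6,22) = (22 choose 6) = 74613.

74613


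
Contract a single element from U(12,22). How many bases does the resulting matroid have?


Contracting e from U(12,22) gives U(11,21).
Bases of U(11,21) = C(21,11) = 21! / (11! * 10!) = 352716.

352716


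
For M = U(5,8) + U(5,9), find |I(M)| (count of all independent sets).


For a direct sum, |I(M1+M2)| = |I(M1)| * |I(M2)|.
|I(U(5,8))| = sum C(8,k) for k=0..5 = 219.
|I(U(5,9))| = sum C(9,k) for k=0..5 = 382.
Total = 219 * 382 = 83658.

83658


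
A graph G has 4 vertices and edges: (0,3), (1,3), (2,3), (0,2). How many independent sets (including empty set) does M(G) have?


An independent set in a graphic matroid is an acyclic edge subset.
G has 4 vertices and 4 edges.
Enumerate all 2^4 = 16 subsets, checking for acyclicity.
Total independent sets = 14.

14


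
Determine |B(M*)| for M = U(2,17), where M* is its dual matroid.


The dual of U(r,n) is U(n-r, n) = U(15,17).
Bases of U(15,17) are all (15)-element subsets.
|B(M*)| = C(17,15) = 136.

136


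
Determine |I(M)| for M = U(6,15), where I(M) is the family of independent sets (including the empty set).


Independent sets of U(6,15) are all subsets of size <= 6.
Count = (15 choose 0) + (15 choose 1) + (15 choose 2) + (15 choose 3) + (15 choose 4) + (15 choose 5) + (15 choose 6)
     = 1 + 15 + 105 + 455 + 1365 + 3003 + 5005
     = 9949.

9949


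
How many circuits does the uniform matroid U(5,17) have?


In U(5,17), circuits are the (6)-element subsets.
Any set of 6 elements is dependent, and removing any one element gives
an independent set of size 5, so it is a minimal dependent set.
Number of circuits = (17 choose 6) = 12376.

12376


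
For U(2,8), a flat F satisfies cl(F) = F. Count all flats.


Flats of U(2,8): every subset of size < 2 is a flat, plus E itself.
Count = (8 choose 0) + (8 choose 1) + 1
     = 1 + 8 + 1
     = 10.

10


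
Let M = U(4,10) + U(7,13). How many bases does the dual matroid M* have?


(M1+M2)* = M1* + M2*.
M1* = U(6,10), bases: C(10,6) = 210.
M2* = U(6,13), bases: C(13,6) = 1716.
|B(M*)| = 210 * 1716 = 360360.

360360


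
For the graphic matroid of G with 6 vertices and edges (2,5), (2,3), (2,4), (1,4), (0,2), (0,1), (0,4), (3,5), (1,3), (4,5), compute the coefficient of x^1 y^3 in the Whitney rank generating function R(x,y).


R(x,y) = sum over A in 2^E of x^(r(E)-r(A)) * y^(|A|-r(A)).
G has 6 vertices, 10 edges. r(E) = 5.
Enumerate all 2^10 = 1024 subsets.
Count subsets with r(E)-r(A)=1 and |A|-r(A)=3: 4.

4


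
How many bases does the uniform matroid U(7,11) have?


Bases of U(7,11) are all 7-element subsets of the 11-element ground set.
Number of bases = C(11,7).
C(11,7) = 11! / (7! * 4!) = 330.

330


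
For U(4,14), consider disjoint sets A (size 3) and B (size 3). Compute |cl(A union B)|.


|A union B| = 3 + 3 = 6 (disjoint).
In U(4,14), cl(S) = S if |S| < 4, else cl(S) = E.
Since 6 >= 4, cl(A union B) = E.
|cl(A union B)| = 14.

14


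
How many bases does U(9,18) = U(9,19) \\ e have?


Deleting e from U(9,19) gives U(9,18) since n > r.
Bases of U(9,18) = (18 choose 9) = 48620.

48620


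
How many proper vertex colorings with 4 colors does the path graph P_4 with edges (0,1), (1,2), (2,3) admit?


P(P_4, k) = k * (k-1)^(3).
P(4) = 4 * 3^3 = 4 * 27 = 108.

108


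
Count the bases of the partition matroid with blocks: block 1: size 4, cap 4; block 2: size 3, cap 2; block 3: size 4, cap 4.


A basis picks exactly ci elements from block i.
Number of bases = product of C(|Si|, ci).
= C(4,4) * C(3,2) * C(4,4)
= 1 * 3 * 1
= 3.

3


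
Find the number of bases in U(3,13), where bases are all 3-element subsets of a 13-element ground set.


Bases of U(3,13) are all 3-element subsets of the 13-element ground set.
Number of bases = C(13,3).
C(13,3) = 13! / (3! * 10!) = 286.

286


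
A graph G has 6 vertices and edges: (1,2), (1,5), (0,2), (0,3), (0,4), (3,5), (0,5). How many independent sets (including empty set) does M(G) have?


An independent set in a graphic matroid is an acyclic edge subset.
G has 6 vertices and 7 edges.
Enumerate all 2^7 = 128 subsets, checking for acyclicity.
Total independent sets = 104.

104


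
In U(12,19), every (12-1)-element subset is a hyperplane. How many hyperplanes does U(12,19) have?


Hyperplanes of U(12,19) are flats of rank 11.
In a uniform matroid, these are exactly the (11)-element subsets.
Count = (19 choose 11) = 75582.

75582


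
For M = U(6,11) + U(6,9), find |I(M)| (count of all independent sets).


For a direct sum, |I(M1+M2)| = |I(M1)| * |I(M2)|.
|I(U(6,11))| = sum C(11,k) for k=0..6 = 1486.
|I(U(6,9))| = sum C(9,k) for k=0..6 = 466.
Total = 1486 * 466 = 692476.

692476


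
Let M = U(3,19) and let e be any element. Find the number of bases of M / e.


Contracting e from U(3,19) gives U(2,18).
Bases of U(2,18) = C(18,2) = 18! / (2! * 16!) = 153.

153


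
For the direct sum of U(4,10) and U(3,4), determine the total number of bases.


Bases of a direct sum M1 + M2: |B| = |B(M1)| * |B(M2)|.
|B(U(4,10))| = C(10,4) = 210.
|B(U(3,4))| = C(4,3) = 4.
Total bases = 210 * 4 = 840.

840


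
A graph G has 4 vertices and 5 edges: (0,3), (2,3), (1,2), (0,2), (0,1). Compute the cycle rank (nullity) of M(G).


Cycle rank (nullity) = |E| - r(M) = |E| - (|V| - c).
|E| = 5, |V| = 4, c = 1.
Nullity = 5 - (4 - 1) = 5 - 3 = 2.

2


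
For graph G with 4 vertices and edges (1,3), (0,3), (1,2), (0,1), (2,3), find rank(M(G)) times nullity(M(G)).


r(M) = |V| - c = 4 - 1 = 3.
nullity = |E| - r(M) = 5 - 3 = 2.
Product = 3 * 2 = 6.

6


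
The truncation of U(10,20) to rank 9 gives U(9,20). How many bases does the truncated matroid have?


Truncating U(10,20) to rank 9 gives U(9,20).
Bases of U(9,20) are all 9-element subsets of 20 elements.
Number of bases = (20 choose 9) = 167960.

167960


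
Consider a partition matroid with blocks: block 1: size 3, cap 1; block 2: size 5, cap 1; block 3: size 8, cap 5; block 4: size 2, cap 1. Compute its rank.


Rank of a partition matroid = sum of min(|Si|, ci) for each block.
= min(3,1) + min(5,1) + min(8,5) + min(2,1)
= 1 + 1 + 5 + 1
= 8.

8


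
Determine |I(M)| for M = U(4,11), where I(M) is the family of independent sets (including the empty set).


Independent sets of U(4,11) are all subsets of size <= 4.
Count = C(11,0) + C(11,1) + C(11,2) + C(11,3) + C(11,4)
     = 1 + 11 + 55 + 165 + 330
     = 562.

562


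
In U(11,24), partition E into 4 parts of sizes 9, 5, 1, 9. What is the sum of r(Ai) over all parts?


r(Ai) = min(|Ai|, 11) for each part.
Sum = min(9,11) + min(5,11) + min(1,11) + min(9,11)
    = 9 + 5 + 1 + 9
    = 24.

24


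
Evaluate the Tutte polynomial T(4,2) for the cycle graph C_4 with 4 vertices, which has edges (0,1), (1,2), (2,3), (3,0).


T(C_4; x,y) = x + x^2 + ... + x^(3) + y.
T(4,2) = 4^1 + 4^2 + 4^3 + 2
= 4 + 16 + 64 + 2
= 86.

86


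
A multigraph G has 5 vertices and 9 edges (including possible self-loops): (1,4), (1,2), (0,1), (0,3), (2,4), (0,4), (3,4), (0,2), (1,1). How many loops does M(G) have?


In a graphic matroid, a loop is a self-loop edge (u,u) with rank 0.
Examining all 9 edges for self-loops...
Self-loops found: (1,1)
Number of loops = 1.

1


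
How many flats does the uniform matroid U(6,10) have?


Flats of U(6,10): every subset of size < 6 is a flat, plus E itself.
Count = (10 choose 0) + (10 choose 1) + (10 choose 2) + (10 choose 3) + (10 choose 4) + (10 choose 5) + 1
     = 1 + 10 + 45 + 120 + 210 + 252 + 1
     = 639.

639


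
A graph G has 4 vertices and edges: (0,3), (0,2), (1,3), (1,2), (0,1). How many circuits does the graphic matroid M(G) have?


A circuit in a graphic matroid = edge set of a simple cycle.
G has 4 vertices and 5 edges.
Enumerating all minimal edge subsets forming cycles...
Total circuits found: 3.

3


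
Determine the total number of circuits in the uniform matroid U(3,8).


In U(3,8), circuits are the (4)-element subsets.
Any set of 4 elements is dependent, and removing any one element gives
an independent set of size 3, so it is a minimal dependent set.
Number of circuits = C(8,4) = 8! / (4! * 4!) = 70.

70


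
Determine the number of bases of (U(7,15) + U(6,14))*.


(M1+M2)* = M1* + M2*.
M1* = U(8,15), bases: C(15,8) = 6435.
M2* = U(8,14), bases: C(14,8) = 3003.
|B(M*)| = 6435 * 3003 = 19324305.

19324305


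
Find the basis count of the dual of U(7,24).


The dual of U(r,n) is U(n-r, n) = U(17,24).
Bases of U(17,24) are all (17)-element subsets.
|B(M*)| = C(24,17) = 24! / (17! * 7!) = 346104.

346104


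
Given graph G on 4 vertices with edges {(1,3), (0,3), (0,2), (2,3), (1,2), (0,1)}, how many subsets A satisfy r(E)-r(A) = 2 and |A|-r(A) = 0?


R(x,y) = sum over A in 2^E of x^(r(E)-r(A)) * y^(|A|-r(A)).
G has 4 vertices, 6 edges. r(E) = 3.
Enumerate all 2^6 = 64 subsets.
Count subsets with r(E)-r(A)=2 and |A|-r(A)=0: 6.

6


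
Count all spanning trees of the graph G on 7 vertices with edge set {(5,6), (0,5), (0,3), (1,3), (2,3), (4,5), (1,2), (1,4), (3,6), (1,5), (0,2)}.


By Kirchhoff's matrix tree theorem, the number of spanning trees equals
the determinant of any cofactor of the Laplacian matrix L.
G has 7 vertices and 11 edges.
Computing the (6 x 6) cofactor determinant gives 178.

178


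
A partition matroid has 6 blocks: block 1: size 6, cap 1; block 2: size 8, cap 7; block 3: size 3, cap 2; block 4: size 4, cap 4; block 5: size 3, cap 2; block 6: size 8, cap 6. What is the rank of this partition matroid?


Rank of a partition matroid = sum of min(|Si|, ci) for each block.
= min(6,1) + min(8,7) + min(3,2) + min(4,4) + min(3,2) + min(8,6)
= 1 + 7 + 2 + 4 + 2 + 6
= 22.

22


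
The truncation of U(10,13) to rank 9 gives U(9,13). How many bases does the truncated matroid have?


Truncating U(10,13) to rank 9 gives U(9,13).
Bases of U(9,13) are all 9-element subsets of 13 elements.
Number of bases = (13 choose 9) = 715.

715


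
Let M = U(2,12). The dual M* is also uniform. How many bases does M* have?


The dual of U(r,n) is U(n-r, n) = U(10,12).
Bases of U(10,12) are all (10)-element subsets.
|B(M*)| = C(12,10) = 12! / (10! * 2!) = 66.

66


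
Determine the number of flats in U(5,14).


Flats of U(5,14): every subset of size < 5 is a flat, plus E itself.
Count = (14 choose 0) + (14 choose 1) + (14 choose 2) + (14 choose 3) + (14 choose 4) + 1
     = 1 + 14 + 91 + 364 + 1001 + 1
     = 1472.

1472


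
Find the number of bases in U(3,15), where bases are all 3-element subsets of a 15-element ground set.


Bases of U(3,15) are all 3-element subsets of the 15-element ground set.
Number of bases = C(15,3).
C(15,3) = 15! / (3! * 12!) = 455.

455


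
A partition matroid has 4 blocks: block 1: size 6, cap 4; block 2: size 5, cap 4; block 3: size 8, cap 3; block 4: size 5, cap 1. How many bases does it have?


A basis picks exactly ci elements from block i.
Number of bases = product of C(|Si|, ci).
= C(6,4) * C(5,4) * C(8,3) * C(5,1)
= 15 * 5 * 56 * 5
= 21000.

21000


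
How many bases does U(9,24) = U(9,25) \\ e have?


Deleting e from U(9,25) gives U(9,24) since n > r.
Bases of U(9,24) = (24 choose 9) = 1307504.

1307504


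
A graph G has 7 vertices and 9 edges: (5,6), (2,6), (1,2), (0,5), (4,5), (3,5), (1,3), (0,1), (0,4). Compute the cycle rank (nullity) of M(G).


Cycle rank (nullity) = |E| - r(M) = |E| - (|V| - c).
|E| = 9, |V| = 7, c = 1.
Nullity = 9 - (7 - 1) = 9 - 6 = 3.

3


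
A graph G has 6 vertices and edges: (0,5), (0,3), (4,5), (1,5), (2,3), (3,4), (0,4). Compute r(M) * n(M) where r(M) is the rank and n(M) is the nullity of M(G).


r(M) = |V| - c = 6 - 1 = 5.
nullity = |E| - r(M) = 7 - 5 = 2.
Product = 5 * 2 = 10.

10


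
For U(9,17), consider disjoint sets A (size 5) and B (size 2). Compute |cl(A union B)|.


|A union B| = 5 + 2 = 7 (disjoint).
In U(9,17), cl(S) = S if |S| < 9, else cl(S) = E.
Since 7 < 9, cl(A union B) = A union B.
|cl(A union B)| = 7.

7


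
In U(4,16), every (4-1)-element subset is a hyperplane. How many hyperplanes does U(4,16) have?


Hyperplanes of U(4,16) are flats of rank 3.
In a uniform matroid, these are exactly the (3)-element subsets.
Count = (16 choose 3) = 560.

560


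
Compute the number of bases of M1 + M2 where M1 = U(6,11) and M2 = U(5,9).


Bases of a direct sum M1 + M2: |B| = |B(M1)| * |B(M2)|.
|B(U(6,11))| = C(11,6) = 462.
|B(U(5,9))| = C(9,5) = 126.
Total bases = 462 * 126 = 58212.

58212


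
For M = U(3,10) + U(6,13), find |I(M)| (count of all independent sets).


For a direct sum, |I(M1+M2)| = |I(M1)| * |I(M2)|.
|I(U(3,10))| = sum C(10,k) for k=0..3 = 176.
|I(U(6,13))| = sum C(13,k) for k=0..6 = 4096.
Total = 176 * 4096 = 720896.

720896


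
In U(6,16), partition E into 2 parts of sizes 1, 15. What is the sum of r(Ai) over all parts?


r(Ai) = min(|Ai|, 6) for each part.
Sum = min(1,6) + min(15,6)
    = 1 + 6
    = 7.

7


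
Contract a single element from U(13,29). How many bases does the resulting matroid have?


Contracting e from U(13,29) gives U(12,28).
Bases of U(12,28) = C(28,12) = 30421755.

30421755


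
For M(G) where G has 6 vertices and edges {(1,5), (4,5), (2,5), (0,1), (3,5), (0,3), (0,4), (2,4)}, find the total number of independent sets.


An independent set in a graphic matroid is an acyclic edge subset.
G has 6 vertices and 8 edges.
Enumerate all 2^8 = 256 subsets, checking for acyclicity.
Total independent sets = 186.

186


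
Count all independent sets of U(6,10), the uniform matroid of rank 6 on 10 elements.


Independent sets of U(6,10) are all subsets of size <= 6.
Count = (10 choose 0) + (10 choose 1) + (10 choose 2) + (10 choose 3) + (10 choose 4) + (10 choose 5) + (10 choose 6)
     = 1 + 10 + 45 + 120 + 210 + 252 + 210
     = 848.

848


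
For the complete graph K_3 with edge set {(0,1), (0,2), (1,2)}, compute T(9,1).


T(K_3; x,y) = x^2 + x + y.
T(9,1) = 81 + 9 + 1 = 91.

91


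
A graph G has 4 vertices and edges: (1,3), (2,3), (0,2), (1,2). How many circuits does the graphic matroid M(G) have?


A circuit in a graphic matroid = edge set of a simple cycle.
G has 4 vertices and 4 edges.
Enumerating all minimal edge subsets forming cycles...
Total circuits found: 1.

1


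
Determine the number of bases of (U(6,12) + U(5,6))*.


(M1+M2)* = M1* + M2*.
M1* = U(6,12), bases: C(12,6) = 924.
M2* = U(1,6), bases: C(6,1) = 6.
|B(M*)| = 924 * 6 = 5544.

5544


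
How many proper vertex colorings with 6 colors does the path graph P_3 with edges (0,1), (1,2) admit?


P(P_3, k) = k * (k-1)^(2).
P(6) = 6 * 5^2 = 6 * 25 = 150.

150


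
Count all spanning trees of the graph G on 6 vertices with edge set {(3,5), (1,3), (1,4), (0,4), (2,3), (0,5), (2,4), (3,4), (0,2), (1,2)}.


By Kirchhoff's matrix tree theorem, the number of spanning trees equals
the determinant of any cofactor of the Laplacian matrix L.
G has 6 vertices and 10 edges.
Computing the (5 x 5) cofactor determinant gives 115.

115


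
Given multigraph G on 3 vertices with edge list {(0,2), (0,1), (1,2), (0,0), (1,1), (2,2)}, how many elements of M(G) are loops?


In a graphic matroid, a loop is a self-loop edge (u,u) with rank 0.
Examining all 6 edges for self-loops...
Self-loops found: (0,0), (1,1), (2,2)
Number of loops = 3.

3


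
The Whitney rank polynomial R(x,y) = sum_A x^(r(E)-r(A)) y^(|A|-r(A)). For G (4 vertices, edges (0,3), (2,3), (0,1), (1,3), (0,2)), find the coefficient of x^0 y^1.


R(x,y) = sum over A in 2^E of x^(r(E)-r(A)) * y^(|A|-r(A)).
G has 4 vertices, 5 edges. r(E) = 3.
Enumerate all 2^5 = 32 subsets.
Count subsets with r(E)-r(A)=0 and |A|-r(A)=1: 5.

5


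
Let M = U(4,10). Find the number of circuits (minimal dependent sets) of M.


In U(4,10), circuits are the (5)-element subsets.
Any set of 5 elements is dependent, and removing any one element gives
an independent set of size 4, so it is a minimal dependent set.
Number of circuits = (10 choose 5) = 252.

252


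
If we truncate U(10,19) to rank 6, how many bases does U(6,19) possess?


Truncating U(10,19) to rank 6 gives U(6,19).
Bases of U(6,19) are all 6-element subsets of 19 elements.
Number of bases = C(19,6) = 27132.

27132


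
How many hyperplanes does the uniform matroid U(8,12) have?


Hyperplanes of U(8,12) are flats of rank 7.
In a uniform matroid, these are exactly the (7)-element subsets.
Count = C(12,7) = 12! / (7! * 5!) = 792.

792


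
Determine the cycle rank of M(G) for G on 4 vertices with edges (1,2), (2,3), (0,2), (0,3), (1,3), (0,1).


Cycle rank (nullity) = |E| - r(M) = |E| - (|V| - c).
|E| = 6, |V| = 4, c = 1.
Nullity = 6 - (4 - 1) = 6 - 3 = 3.

3


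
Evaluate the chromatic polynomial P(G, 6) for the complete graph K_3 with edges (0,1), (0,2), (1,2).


P(K_3, k) = k(k-1)(k-2)...(k-2).
P(6) = (6) * (5) * (4) = 120.

120


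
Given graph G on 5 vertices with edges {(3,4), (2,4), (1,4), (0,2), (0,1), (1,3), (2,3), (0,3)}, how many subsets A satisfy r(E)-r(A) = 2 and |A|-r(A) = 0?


R(x,y) = sum over A in 2^E of x^(r(E)-r(A)) * y^(|A|-r(A)).
G has 5 vertices, 8 edges. r(E) = 4.
Enumerate all 2^8 = 256 subsets.
Count subsets with r(E)-r(A)=2 and |A|-r(A)=0: 28.

28


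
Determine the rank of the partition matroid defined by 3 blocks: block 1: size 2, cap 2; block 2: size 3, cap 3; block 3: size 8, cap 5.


Rank of a partition matroid = sum of min(|Si|, ci) for each block.
= min(2,2) + min(3,3) + min(8,5)
= 2 + 3 + 5
= 10.

10


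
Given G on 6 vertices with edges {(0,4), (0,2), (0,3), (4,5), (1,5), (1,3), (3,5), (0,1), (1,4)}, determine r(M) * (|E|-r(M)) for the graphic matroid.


r(M) = |V| - c = 6 - 1 = 5.
nullity = |E| - r(M) = 9 - 5 = 4.
Product = 5 * 4 = 20.

20


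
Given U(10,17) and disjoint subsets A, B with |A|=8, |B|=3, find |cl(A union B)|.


|A union B| = 8 + 3 = 11 (disjoint).
In U(10,17), cl(S) = S if |S| < 10, else cl(S) = E.
Since 11 >= 10, cl(A union B) = E.
|cl(A union B)| = 17.

17


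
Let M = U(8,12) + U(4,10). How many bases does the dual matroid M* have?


(M1+M2)* = M1* + M2*.
M1* = U(4,12), bases: C(12,4) = 495.
M2* = U(6,10), bases: C(10,6) = 210.
|B(M*)| = 495 * 210 = 103950.

103950


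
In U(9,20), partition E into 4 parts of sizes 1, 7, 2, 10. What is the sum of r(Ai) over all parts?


r(Ai) = min(|Ai|, 9) for each part.
Sum = min(1,9) + min(7,9) + min(2,9) + min(10,9)
    = 1 + 7 + 2 + 9
    = 19.

19


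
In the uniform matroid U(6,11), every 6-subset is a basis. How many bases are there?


Bases of U(6,11) are all 6-element subsets of the 11-element ground set.
Number of bases = C(11,6).
(11 choose 6) = 462.

462


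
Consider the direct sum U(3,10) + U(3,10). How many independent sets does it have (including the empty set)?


For a direct sum, |I(M1+M2)| = |I(M1)| * |I(M2)|.
|I(U(3,10))| = sum C(10,k) for k=0..3 = 176.
|I(U(3,10))| = sum C(10,k) for k=0..3 = 176.
Total = 176 * 176 = 30976.

30976


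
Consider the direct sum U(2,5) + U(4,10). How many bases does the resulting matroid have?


Bases of a direct sum M1 + M2: |B| = |B(M1)| * |B(M2)|.
|B(U(2,5))| = C(5,2) = 10.
|B(U(4,10))| = C(10,4) = 210.
Total bases = 10 * 210 = 2100.

2100


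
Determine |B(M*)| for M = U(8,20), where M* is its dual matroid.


The dual of U(r,n) is U(n-r, n) = U(12,20).
Bases of U(12,20) are all (12)-element subsets.
|B(M*)| = C(20,12) = 20! / (12! * 8!) = 125970.

125970


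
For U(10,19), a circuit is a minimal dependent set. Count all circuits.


In U(10,19), circuits are the (11)-element subsets.
Any set of 11 elements is dependent, and removing any one element gives
an independent set of size 10, so it is a minimal dependent set.
Number of circuits = C(19,11) = 19! / (11! * 8!) = 75582.

75582


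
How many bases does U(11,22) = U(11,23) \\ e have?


Deleting e from U(11,23) gives U(11,22) since n > r.
Bases of U(11,22) = (22 choose 11) = 705432.

705432


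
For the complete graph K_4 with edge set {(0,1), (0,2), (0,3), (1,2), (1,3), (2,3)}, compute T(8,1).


T(K_4; x,y) = x^3 + 3x^2 + 4xy + 2x + y^3 + 3y^2 + 2y.
Substituting x=8, y=1:
= 512 + 192 + 32 + 16 + 1 + 3 + 2
= 758.

758


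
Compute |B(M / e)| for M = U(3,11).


Contracting e from U(3,11) gives U(2,10).
Bases of U(2,10) = C(10,2) = 10! / (2! * 8!) = 45.

45


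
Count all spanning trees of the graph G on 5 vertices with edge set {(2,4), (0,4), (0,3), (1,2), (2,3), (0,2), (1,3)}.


By Kirchhoff's matrix tree theorem, the number of spanning trees equals
the determinant of any cofactor of the Laplacian matrix L.
G has 5 vertices and 7 edges.
Computing the (4 x 4) cofactor determinant gives 21.

21


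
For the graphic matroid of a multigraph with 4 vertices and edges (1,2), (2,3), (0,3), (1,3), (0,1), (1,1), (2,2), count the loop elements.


In a graphic matroid, a loop is a self-loop edge (u,u) with rank 0.
Examining all 7 edges for self-loops...
Self-loops found: (1,1), (2,2)
Number of loops = 2.

2


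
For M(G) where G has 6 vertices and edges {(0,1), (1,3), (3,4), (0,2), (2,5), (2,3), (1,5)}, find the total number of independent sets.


An independent set in a graphic matroid is an acyclic edge subset.
G has 6 vertices and 7 edges.
Enumerate all 2^7 = 128 subsets, checking for acyclicity.
Total independent sets = 108.

108


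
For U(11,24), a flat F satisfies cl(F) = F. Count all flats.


Flats of U(11,24): every subset of size < 11 is a flat, plus E itself.
Count = (24 choose 0) + (24 choose 1) + (24 choose 2) + (24 choose 3) + (24 choose 4) + (24 choose 5) + (24 choose 6) + (24 choose 7) + (24 choose 8) + (24 choose 9) + (24 choose 10) + 1
     = 1 + 24 + 276 + 2024 + 10626 + 42504 + 134596 + 346104 + 735471 + 1307504 + 1961256 + 1
     = 4540387.

4540387


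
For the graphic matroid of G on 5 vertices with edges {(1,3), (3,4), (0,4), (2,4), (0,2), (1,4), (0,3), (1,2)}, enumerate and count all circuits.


A circuit in a graphic matroid = edge set of a simple cycle.
G has 5 vertices and 8 edges.
Enumerating all minimal edge subsets forming cycles...
Total circuits found: 13.

13


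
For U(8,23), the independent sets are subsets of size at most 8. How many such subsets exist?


Independent sets of U(8,23) are all subsets of size <= 8.
Count = (23 choose 0) + (23 choose 1) + (23 choose 2) + (23 choose 3) + (23 choose 4) + (23 choose 5) + (23 choose 6) + (23 choose 7) + (23 choose 8)
     = 1 + 23 + 253 + 1771 + 8855 + 33649 + 100947 + 245157 + 490314
     = 880970.

880970
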